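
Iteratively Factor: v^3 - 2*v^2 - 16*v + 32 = (v + 4)*(v^2 - 6*v + 8) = (v - 4)*(v + 4)*(v - 2)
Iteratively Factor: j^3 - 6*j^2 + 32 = (j + 2)*(j^2 - 8*j + 16) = (j - 4)*(j + 2)*(j - 4)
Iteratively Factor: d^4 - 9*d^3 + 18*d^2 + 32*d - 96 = (d - 3)*(d^3 - 6*d^2 + 32) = (d - 4)*(d - 3)*(d^2 - 2*d - 8) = (d - 4)*(d - 3)*(d + 2)*(d - 4)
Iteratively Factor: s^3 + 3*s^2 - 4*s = (s)*(s^2 + 3*s - 4) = s*(s - 1)*(s + 4)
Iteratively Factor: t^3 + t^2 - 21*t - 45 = (t - 5)*(t^2 + 6*t + 9) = (t - 5)*(t + 3)*(t + 3)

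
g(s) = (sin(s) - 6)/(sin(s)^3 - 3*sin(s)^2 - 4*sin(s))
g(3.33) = -9.71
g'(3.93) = -9.57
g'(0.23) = -27.19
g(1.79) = 0.86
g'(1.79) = 0.26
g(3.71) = -5.80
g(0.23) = 5.47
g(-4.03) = 1.18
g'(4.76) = 51887.77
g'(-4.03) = 1.28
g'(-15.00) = -6.01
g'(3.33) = 39.92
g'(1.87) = 0.37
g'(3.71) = -1.18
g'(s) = (sin(s) - 6)*(-3*sin(s)^2*cos(s) + 6*sin(s)*cos(s) + 4*cos(s))/(sin(s)^3 - 3*sin(s)^2 - 4*sin(s))^2 + cos(s)/(sin(s)^3 - 3*sin(s)^2 - 4*sin(s))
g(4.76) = -1236.93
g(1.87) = 0.89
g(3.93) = -6.91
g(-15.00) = -6.29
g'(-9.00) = 4.35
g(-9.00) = -6.00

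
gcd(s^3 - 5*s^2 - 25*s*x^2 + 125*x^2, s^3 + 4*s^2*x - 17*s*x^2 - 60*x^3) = s + 5*x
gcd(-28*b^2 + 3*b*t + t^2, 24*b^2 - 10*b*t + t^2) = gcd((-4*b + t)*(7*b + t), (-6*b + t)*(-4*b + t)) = -4*b + t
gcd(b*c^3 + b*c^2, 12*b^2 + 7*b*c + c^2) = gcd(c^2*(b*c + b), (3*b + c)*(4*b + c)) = 1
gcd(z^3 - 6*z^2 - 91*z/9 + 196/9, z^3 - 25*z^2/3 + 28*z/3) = z^2 - 25*z/3 + 28/3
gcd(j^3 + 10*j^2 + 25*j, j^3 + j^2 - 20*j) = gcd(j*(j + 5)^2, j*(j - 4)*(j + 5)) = j^2 + 5*j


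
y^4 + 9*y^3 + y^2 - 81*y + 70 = (y - 2)*(y - 1)*(y + 5)*(y + 7)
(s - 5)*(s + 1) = s^2 - 4*s - 5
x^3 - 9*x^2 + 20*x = x*(x - 5)*(x - 4)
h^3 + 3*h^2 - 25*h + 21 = (h - 3)*(h - 1)*(h + 7)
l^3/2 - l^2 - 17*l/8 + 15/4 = (l/2 + 1)*(l - 5/2)*(l - 3/2)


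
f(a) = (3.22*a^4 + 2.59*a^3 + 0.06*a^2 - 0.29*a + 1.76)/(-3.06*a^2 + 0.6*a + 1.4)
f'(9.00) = -19.98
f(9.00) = -95.49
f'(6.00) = -13.65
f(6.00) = -45.02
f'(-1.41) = 1.48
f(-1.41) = -1.40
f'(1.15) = 3.44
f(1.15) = -5.66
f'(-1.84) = 2.68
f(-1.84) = -2.31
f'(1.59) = -3.02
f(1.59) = -6.03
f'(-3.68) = 6.70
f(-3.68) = -11.01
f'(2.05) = -4.83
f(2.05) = -7.88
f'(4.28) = -10.00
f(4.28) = -24.67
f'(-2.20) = 3.52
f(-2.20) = -3.43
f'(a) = (6.12*a - 0.6)*(3.22*a^4 + 2.59*a^3 + 0.06*a^2 - 0.29*a + 1.76)/(-3.06*a^2 + 0.6*a + 1.4)^2 + (12.88*a^3 + 7.77*a^2 + 0.12*a - 0.29)/(-3.06*a^2 + 0.6*a + 1.4)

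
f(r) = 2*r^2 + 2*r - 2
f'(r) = 4*r + 2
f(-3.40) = 14.32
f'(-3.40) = -11.60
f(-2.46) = 5.18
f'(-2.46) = -7.84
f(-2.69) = 7.09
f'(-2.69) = -8.76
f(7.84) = 136.61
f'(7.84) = 33.36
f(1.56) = 5.99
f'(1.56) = 8.24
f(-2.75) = 7.62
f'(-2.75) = -9.00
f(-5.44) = 46.31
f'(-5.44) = -19.76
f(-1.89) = 1.36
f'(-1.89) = -5.56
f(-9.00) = 142.00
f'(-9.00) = -34.00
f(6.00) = 82.00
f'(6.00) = 26.00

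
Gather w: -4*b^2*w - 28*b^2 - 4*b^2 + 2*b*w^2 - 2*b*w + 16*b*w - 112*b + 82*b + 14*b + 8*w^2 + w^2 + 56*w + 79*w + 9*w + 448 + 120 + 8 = -32*b^2 - 16*b + w^2*(2*b + 9) + w*(-4*b^2 + 14*b + 144) + 576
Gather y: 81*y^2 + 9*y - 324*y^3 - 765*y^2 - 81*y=-324*y^3 - 684*y^2 - 72*y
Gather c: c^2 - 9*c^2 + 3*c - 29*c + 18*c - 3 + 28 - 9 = -8*c^2 - 8*c + 16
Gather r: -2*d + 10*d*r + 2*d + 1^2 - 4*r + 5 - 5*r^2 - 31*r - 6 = -5*r^2 + r*(10*d - 35)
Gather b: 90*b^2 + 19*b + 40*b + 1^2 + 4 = 90*b^2 + 59*b + 5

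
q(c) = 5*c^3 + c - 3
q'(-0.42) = 3.65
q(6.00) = 1083.00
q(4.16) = 361.12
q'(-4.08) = 250.70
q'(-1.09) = 18.82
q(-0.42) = -3.79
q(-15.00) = -16893.00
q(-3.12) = -157.98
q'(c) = 15*c^2 + 1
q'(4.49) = 303.40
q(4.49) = 454.08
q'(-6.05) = 550.04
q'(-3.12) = 147.02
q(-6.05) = -1116.28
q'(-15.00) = 3376.00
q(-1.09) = -10.57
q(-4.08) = -346.67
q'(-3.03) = 138.71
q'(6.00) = 541.00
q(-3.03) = -145.12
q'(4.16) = 260.58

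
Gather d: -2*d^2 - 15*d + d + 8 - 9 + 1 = -2*d^2 - 14*d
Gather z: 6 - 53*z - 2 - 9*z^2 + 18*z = -9*z^2 - 35*z + 4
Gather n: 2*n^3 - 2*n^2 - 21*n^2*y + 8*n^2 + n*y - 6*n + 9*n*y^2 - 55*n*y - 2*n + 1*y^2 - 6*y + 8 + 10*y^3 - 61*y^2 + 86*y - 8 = 2*n^3 + n^2*(6 - 21*y) + n*(9*y^2 - 54*y - 8) + 10*y^3 - 60*y^2 + 80*y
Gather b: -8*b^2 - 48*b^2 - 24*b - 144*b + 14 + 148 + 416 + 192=-56*b^2 - 168*b + 770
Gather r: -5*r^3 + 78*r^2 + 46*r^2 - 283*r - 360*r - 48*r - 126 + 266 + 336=-5*r^3 + 124*r^2 - 691*r + 476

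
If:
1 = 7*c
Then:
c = 1/7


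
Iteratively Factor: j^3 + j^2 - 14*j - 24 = (j + 3)*(j^2 - 2*j - 8) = (j - 4)*(j + 3)*(j + 2)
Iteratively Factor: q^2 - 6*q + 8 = (q - 2)*(q - 4)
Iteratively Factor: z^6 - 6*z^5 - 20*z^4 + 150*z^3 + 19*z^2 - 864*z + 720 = (z - 1)*(z^5 - 5*z^4 - 25*z^3 + 125*z^2 + 144*z - 720) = (z - 1)*(z + 4)*(z^4 - 9*z^3 + 11*z^2 + 81*z - 180) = (z - 1)*(z + 3)*(z + 4)*(z^3 - 12*z^2 + 47*z - 60) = (z - 3)*(z - 1)*(z + 3)*(z + 4)*(z^2 - 9*z + 20) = (z - 4)*(z - 3)*(z - 1)*(z + 3)*(z + 4)*(z - 5)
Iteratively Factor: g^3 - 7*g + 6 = (g - 1)*(g^2 + g - 6) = (g - 1)*(g + 3)*(g - 2)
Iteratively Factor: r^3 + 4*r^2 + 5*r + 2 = (r + 1)*(r^2 + 3*r + 2) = (r + 1)^2*(r + 2)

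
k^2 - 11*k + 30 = (k - 6)*(k - 5)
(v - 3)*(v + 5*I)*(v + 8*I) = v^3 - 3*v^2 + 13*I*v^2 - 40*v - 39*I*v + 120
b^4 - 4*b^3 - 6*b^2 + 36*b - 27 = (b - 3)^2*(b - 1)*(b + 3)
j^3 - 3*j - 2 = (j - 2)*(j + 1)^2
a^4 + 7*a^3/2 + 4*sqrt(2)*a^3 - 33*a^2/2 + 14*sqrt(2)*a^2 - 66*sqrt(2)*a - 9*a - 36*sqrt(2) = (a - 3)*(a + 1/2)*(a + 6)*(a + 4*sqrt(2))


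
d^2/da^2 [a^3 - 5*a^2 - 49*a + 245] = 6*a - 10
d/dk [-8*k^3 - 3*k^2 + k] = -24*k^2 - 6*k + 1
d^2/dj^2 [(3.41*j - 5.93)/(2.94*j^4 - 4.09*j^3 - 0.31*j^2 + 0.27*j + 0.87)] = (353.696112*j^7 - 1681.193136*j^6 + 2462.786022*j^5 - 1083.388674*j^4 - 305.38252*j^3 + 363.49044*j^2 - 118.108206*j - 5.665254)/(25.412184*j^12 - 106.056972*j^11 + 139.503294*j^10 - 39.050857*j^9 - 11.629587*j^8 - 51.874266*j^7 + 41.570018*j^6 + 9.945432*j^5 + 1.094436*j^4 - 9.704394*j^3 - 0.513648*j^2 + 0.613089*j + 0.658503)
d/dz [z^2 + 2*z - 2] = 2*z + 2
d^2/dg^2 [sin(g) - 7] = -sin(g)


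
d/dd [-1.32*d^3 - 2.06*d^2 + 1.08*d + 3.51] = -3.96*d^2 - 4.12*d + 1.08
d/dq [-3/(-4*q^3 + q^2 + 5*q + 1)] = 3*(-12*q^2 + 2*q + 5)/(-4*q^3 + q^2 + 5*q + 1)^2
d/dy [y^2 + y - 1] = 2*y + 1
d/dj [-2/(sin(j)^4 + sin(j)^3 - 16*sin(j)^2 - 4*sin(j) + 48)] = 2*(4*sin(j)^3 + 3*sin(j)^2 - 32*sin(j) - 4)*cos(j)/(sin(j)^4 + sin(j)^3 - 16*sin(j)^2 - 4*sin(j) + 48)^2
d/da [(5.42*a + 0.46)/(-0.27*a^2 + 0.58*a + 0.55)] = (1.4634*a^2 + 0.2484*a + 2.7142)/(0.0729*a^4 - 0.3132*a^3 + 0.0393999999999999*a^2 + 0.638*a + 0.3025)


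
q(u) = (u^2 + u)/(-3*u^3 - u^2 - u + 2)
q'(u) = (2*u + 1)/(-3*u^3 - u^2 - u + 2) + (u^2 + u)*(9*u^2 + 2*u + 1)/(-3*u^3 - u^2 - u + 2)^2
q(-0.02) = -0.01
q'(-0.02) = 0.47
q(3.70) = -0.10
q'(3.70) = 0.03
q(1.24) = -0.43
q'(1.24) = 0.60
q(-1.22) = 0.04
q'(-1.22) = -0.14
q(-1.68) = 0.08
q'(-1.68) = -0.04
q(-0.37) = -0.10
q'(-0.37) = 0.05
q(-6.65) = 0.04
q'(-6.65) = 0.01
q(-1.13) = 0.02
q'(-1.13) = -0.16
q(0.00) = 0.00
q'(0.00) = 0.50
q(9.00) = -0.04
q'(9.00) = 0.00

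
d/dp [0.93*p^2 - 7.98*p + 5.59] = 1.86*p - 7.98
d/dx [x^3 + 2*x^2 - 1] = x*(3*x + 4)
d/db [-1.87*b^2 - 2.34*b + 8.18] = -3.74*b - 2.34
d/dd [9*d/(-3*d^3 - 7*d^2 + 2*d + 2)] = 9*(6*d^3 + 7*d^2 + 2)/(9*d^6 + 42*d^5 + 37*d^4 - 40*d^3 - 24*d^2 + 8*d + 4)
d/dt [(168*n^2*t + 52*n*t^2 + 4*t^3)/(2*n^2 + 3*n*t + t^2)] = 4*(84*n^4 + 52*n^3*t + 3*n^2*t^2 + 6*n*t^3 + t^4)/(4*n^4 + 12*n^3*t + 13*n^2*t^2 + 6*n*t^3 + t^4)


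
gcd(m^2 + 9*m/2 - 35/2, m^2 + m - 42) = m + 7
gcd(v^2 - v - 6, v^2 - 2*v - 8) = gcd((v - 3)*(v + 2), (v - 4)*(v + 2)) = v + 2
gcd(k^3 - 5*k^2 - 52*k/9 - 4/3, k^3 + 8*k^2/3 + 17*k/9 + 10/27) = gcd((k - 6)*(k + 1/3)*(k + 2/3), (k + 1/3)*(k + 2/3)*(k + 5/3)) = k^2 + k + 2/9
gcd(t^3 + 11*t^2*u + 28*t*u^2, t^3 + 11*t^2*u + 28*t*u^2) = t^3 + 11*t^2*u + 28*t*u^2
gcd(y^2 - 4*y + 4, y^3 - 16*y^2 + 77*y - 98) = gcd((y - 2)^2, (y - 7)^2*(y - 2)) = y - 2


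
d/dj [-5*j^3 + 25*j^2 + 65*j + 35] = -15*j^2 + 50*j + 65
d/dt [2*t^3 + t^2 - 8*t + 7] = 6*t^2 + 2*t - 8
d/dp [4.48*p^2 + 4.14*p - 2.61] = 8.96*p + 4.14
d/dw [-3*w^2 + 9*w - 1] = 9 - 6*w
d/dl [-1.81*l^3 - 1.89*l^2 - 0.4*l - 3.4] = -5.43*l^2 - 3.78*l - 0.4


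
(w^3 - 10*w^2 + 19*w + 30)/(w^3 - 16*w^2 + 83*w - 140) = (w^2 - 5*w - 6)/(w^2 - 11*w + 28)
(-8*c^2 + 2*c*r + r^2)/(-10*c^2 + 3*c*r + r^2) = (4*c + r)/(5*c + r)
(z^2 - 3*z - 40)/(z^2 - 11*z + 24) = (z + 5)/(z - 3)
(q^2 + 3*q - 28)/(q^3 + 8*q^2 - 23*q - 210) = (q - 4)/(q^2 + q - 30)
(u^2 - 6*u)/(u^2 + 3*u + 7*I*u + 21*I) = u*(u - 6)/(u^2 + u*(3 + 7*I) + 21*I)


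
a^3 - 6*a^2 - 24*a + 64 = (a - 8)*(a - 2)*(a + 4)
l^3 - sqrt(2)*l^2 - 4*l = l*(l - 2*sqrt(2))*(l + sqrt(2))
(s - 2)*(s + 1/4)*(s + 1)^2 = s^4 + s^3/4 - 3*s^2 - 11*s/4 - 1/2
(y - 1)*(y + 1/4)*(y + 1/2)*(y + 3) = y^4 + 11*y^3/4 - 11*y^2/8 - 2*y - 3/8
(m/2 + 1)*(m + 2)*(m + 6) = m^3/2 + 5*m^2 + 14*m + 12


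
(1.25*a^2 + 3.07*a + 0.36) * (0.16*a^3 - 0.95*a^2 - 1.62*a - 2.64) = 0.2*a^5 - 0.6963*a^4 - 4.8839*a^3 - 8.6154*a^2 - 8.688*a - 0.9504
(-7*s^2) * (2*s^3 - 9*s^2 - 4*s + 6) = -14*s^5 + 63*s^4 + 28*s^3 - 42*s^2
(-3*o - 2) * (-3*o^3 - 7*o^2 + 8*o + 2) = 9*o^4 + 27*o^3 - 10*o^2 - 22*o - 4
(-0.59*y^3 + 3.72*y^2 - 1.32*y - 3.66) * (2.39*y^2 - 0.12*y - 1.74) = -1.4101*y^5 + 8.9616*y^4 - 2.5746*y^3 - 15.0618*y^2 + 2.736*y + 6.3684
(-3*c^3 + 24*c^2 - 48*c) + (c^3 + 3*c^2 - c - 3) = -2*c^3 + 27*c^2 - 49*c - 3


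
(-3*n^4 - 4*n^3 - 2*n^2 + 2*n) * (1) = -3*n^4 - 4*n^3 - 2*n^2 + 2*n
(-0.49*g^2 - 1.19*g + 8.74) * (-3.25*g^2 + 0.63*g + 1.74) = 1.5925*g^4 + 3.5588*g^3 - 30.0073*g^2 + 3.4356*g + 15.2076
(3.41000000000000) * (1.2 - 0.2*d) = 4.092 - 0.682*d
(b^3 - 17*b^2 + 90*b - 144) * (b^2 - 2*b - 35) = b^5 - 19*b^4 + 89*b^3 + 271*b^2 - 2862*b + 5040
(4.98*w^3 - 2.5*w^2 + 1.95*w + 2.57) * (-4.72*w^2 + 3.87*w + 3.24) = -23.5056*w^5 + 31.0726*w^4 - 2.7438*w^3 - 12.6839*w^2 + 16.2639*w + 8.3268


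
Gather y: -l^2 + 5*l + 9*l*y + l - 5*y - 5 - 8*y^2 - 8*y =-l^2 + 6*l - 8*y^2 + y*(9*l - 13) - 5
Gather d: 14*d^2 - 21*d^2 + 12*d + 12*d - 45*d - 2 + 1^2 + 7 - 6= -7*d^2 - 21*d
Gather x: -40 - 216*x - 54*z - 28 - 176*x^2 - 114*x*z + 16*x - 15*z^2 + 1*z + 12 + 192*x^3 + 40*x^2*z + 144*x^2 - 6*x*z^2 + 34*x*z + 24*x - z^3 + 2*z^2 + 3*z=192*x^3 + x^2*(40*z - 32) + x*(-6*z^2 - 80*z - 176) - z^3 - 13*z^2 - 50*z - 56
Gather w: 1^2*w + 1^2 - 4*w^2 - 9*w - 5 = -4*w^2 - 8*w - 4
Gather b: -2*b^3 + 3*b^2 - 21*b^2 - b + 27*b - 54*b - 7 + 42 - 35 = -2*b^3 - 18*b^2 - 28*b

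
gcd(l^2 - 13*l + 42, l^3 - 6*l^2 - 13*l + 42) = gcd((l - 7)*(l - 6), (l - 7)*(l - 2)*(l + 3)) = l - 7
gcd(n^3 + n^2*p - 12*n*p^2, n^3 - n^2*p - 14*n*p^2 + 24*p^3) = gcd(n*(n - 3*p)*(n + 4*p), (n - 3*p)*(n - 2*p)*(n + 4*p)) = -n^2 - n*p + 12*p^2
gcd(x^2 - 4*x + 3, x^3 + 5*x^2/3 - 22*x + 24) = x - 3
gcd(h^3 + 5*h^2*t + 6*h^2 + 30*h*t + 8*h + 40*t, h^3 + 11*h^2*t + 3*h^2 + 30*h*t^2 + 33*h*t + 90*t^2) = h + 5*t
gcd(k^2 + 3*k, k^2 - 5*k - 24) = k + 3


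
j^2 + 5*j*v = j*(j + 5*v)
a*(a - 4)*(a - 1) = a^3 - 5*a^2 + 4*a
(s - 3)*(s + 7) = s^2 + 4*s - 21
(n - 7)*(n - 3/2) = n^2 - 17*n/2 + 21/2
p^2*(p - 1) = p^3 - p^2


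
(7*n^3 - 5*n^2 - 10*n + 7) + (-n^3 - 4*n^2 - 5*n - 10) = 6*n^3 - 9*n^2 - 15*n - 3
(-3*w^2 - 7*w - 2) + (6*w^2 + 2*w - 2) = 3*w^2 - 5*w - 4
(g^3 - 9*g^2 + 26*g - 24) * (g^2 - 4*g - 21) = g^5 - 13*g^4 + 41*g^3 + 61*g^2 - 450*g + 504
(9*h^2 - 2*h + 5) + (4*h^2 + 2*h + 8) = 13*h^2 + 13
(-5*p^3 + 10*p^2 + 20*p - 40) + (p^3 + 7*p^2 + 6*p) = -4*p^3 + 17*p^2 + 26*p - 40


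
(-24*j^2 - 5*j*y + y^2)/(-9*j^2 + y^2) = (-8*j + y)/(-3*j + y)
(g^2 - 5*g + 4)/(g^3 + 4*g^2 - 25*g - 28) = (g - 1)/(g^2 + 8*g + 7)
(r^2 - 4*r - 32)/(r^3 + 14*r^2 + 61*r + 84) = (r - 8)/(r^2 + 10*r + 21)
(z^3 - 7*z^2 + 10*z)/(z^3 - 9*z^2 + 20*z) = (z - 2)/(z - 4)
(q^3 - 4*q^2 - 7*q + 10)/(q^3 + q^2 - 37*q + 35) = (q + 2)/(q + 7)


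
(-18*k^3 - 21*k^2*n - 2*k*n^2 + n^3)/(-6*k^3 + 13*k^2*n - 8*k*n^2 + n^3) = (3*k^2 + 4*k*n + n^2)/(k^2 - 2*k*n + n^2)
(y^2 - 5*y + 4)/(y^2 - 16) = (y - 1)/(y + 4)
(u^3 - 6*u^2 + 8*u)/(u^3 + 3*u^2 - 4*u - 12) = u*(u - 4)/(u^2 + 5*u + 6)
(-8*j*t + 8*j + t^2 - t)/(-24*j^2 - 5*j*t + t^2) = (t - 1)/(3*j + t)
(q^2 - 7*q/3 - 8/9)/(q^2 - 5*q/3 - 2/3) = (q - 8/3)/(q - 2)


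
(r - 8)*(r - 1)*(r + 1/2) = r^3 - 17*r^2/2 + 7*r/2 + 4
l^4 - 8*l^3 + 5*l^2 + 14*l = l*(l - 7)*(l - 2)*(l + 1)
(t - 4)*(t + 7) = t^2 + 3*t - 28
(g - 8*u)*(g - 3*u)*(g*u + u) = g^3*u - 11*g^2*u^2 + g^2*u + 24*g*u^3 - 11*g*u^2 + 24*u^3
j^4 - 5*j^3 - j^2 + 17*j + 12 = (j - 4)*(j - 3)*(j + 1)^2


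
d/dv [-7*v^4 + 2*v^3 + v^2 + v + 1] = -28*v^3 + 6*v^2 + 2*v + 1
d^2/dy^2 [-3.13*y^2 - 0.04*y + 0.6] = -6.26000000000000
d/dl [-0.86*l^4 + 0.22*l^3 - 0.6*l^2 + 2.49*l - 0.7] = -3.44*l^3 + 0.66*l^2 - 1.2*l + 2.49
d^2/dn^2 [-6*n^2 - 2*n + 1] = -12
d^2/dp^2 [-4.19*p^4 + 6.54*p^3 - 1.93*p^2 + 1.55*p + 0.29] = -50.28*p^2 + 39.24*p - 3.86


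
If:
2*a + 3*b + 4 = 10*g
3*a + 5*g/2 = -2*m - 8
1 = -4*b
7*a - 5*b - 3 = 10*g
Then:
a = 1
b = -1/4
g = 21/40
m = -197/32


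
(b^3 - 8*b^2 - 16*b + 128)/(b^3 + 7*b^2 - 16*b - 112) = (b - 8)/(b + 7)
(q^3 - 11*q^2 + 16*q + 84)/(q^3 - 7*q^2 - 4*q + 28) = (q - 6)/(q - 2)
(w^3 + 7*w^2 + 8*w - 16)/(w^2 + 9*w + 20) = (w^2 + 3*w - 4)/(w + 5)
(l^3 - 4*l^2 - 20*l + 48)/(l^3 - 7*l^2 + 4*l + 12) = (l + 4)/(l + 1)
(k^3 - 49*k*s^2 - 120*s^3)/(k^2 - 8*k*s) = k + 8*s + 15*s^2/k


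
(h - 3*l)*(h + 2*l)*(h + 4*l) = h^3 + 3*h^2*l - 10*h*l^2 - 24*l^3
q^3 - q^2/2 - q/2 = q*(q - 1)*(q + 1/2)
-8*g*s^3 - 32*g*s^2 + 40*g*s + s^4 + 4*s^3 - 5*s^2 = s*(-8*g + s)*(s - 1)*(s + 5)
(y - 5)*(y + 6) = y^2 + y - 30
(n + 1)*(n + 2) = n^2 + 3*n + 2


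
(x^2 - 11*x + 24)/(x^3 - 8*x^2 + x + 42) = (x - 8)/(x^2 - 5*x - 14)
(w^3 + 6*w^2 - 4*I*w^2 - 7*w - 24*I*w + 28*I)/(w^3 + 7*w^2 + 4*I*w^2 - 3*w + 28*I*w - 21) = (w^2 - w*(1 + 4*I) + 4*I)/(w^2 + 4*I*w - 3)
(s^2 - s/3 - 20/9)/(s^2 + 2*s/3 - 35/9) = (3*s + 4)/(3*s + 7)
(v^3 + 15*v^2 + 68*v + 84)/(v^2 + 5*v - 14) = (v^2 + 8*v + 12)/(v - 2)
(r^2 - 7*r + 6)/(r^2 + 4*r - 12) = (r^2 - 7*r + 6)/(r^2 + 4*r - 12)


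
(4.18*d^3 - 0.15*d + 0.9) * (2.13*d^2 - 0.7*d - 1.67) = 8.9034*d^5 - 2.926*d^4 - 7.3001*d^3 + 2.022*d^2 - 0.3795*d - 1.503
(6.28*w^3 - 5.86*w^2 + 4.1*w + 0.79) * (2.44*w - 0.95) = 15.3232*w^4 - 20.2644*w^3 + 15.571*w^2 - 1.9674*w - 0.7505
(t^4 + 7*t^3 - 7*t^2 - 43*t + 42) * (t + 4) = t^5 + 11*t^4 + 21*t^3 - 71*t^2 - 130*t + 168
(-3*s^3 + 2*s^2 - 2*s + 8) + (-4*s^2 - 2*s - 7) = -3*s^3 - 2*s^2 - 4*s + 1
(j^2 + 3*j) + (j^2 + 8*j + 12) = 2*j^2 + 11*j + 12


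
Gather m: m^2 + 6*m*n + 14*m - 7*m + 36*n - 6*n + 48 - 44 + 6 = m^2 + m*(6*n + 7) + 30*n + 10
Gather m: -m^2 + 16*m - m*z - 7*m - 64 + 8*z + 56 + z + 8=-m^2 + m*(9 - z) + 9*z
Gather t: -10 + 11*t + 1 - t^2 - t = -t^2 + 10*t - 9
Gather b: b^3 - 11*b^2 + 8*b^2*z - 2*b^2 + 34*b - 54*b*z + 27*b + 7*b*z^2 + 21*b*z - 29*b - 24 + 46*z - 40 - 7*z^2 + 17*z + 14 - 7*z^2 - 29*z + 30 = b^3 + b^2*(8*z - 13) + b*(7*z^2 - 33*z + 32) - 14*z^2 + 34*z - 20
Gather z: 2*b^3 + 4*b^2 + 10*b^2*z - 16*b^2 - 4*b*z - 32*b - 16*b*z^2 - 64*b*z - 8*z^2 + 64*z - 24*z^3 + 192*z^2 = 2*b^3 - 12*b^2 - 32*b - 24*z^3 + z^2*(184 - 16*b) + z*(10*b^2 - 68*b + 64)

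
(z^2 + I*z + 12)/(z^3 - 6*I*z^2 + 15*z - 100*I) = (z - 3*I)/(z^2 - 10*I*z - 25)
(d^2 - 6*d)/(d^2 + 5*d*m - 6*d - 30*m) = d/(d + 5*m)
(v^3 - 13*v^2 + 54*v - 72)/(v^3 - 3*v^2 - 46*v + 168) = (v - 3)/(v + 7)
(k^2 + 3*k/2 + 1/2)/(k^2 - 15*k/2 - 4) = (k + 1)/(k - 8)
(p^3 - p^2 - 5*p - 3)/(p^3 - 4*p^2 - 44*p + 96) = (p^3 - p^2 - 5*p - 3)/(p^3 - 4*p^2 - 44*p + 96)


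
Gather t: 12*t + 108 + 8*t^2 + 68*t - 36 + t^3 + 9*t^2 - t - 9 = t^3 + 17*t^2 + 79*t + 63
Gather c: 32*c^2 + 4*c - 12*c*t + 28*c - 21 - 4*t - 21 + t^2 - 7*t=32*c^2 + c*(32 - 12*t) + t^2 - 11*t - 42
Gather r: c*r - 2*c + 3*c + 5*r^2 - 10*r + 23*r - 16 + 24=c + 5*r^2 + r*(c + 13) + 8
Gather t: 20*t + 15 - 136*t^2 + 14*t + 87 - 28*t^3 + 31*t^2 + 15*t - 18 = -28*t^3 - 105*t^2 + 49*t + 84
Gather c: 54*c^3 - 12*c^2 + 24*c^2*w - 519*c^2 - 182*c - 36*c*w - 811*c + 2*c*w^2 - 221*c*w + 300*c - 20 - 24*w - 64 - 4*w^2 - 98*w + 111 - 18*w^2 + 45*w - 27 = 54*c^3 + c^2*(24*w - 531) + c*(2*w^2 - 257*w - 693) - 22*w^2 - 77*w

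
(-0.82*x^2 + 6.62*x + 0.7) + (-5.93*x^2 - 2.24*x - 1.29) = -6.75*x^2 + 4.38*x - 0.59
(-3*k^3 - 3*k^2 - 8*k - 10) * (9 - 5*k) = 15*k^4 - 12*k^3 + 13*k^2 - 22*k - 90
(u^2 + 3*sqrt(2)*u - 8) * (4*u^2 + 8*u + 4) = 4*u^4 + 8*u^3 + 12*sqrt(2)*u^3 - 28*u^2 + 24*sqrt(2)*u^2 - 64*u + 12*sqrt(2)*u - 32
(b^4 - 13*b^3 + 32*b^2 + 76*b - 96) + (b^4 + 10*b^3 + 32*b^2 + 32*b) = 2*b^4 - 3*b^3 + 64*b^2 + 108*b - 96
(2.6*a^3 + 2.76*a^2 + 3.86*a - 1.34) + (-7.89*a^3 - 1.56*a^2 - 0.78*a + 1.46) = -5.29*a^3 + 1.2*a^2 + 3.08*a + 0.12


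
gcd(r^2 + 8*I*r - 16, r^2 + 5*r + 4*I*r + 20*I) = r + 4*I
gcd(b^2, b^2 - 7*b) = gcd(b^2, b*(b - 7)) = b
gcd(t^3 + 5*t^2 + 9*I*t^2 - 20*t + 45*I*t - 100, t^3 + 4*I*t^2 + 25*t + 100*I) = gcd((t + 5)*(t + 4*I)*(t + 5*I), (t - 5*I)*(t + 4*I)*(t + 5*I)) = t^2 + 9*I*t - 20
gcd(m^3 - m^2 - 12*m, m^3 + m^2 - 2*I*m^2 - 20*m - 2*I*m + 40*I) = m - 4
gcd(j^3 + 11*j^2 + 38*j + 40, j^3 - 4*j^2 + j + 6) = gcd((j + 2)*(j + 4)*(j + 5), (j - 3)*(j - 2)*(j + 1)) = 1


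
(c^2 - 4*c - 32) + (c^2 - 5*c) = 2*c^2 - 9*c - 32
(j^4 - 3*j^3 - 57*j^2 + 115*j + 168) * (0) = 0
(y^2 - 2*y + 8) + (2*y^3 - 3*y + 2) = 2*y^3 + y^2 - 5*y + 10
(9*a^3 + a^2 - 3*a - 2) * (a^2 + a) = 9*a^5 + 10*a^4 - 2*a^3 - 5*a^2 - 2*a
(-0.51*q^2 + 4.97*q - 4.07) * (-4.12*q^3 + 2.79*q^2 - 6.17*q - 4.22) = 2.1012*q^5 - 21.8993*q^4 + 33.7814*q^3 - 39.868*q^2 + 4.1385*q + 17.1754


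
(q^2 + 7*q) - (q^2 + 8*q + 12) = -q - 12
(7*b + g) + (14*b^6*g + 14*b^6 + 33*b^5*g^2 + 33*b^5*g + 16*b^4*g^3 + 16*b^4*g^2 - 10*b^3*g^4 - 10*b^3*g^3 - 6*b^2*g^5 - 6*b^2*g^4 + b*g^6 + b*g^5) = 14*b^6*g + 14*b^6 + 33*b^5*g^2 + 33*b^5*g + 16*b^4*g^3 + 16*b^4*g^2 - 10*b^3*g^4 - 10*b^3*g^3 - 6*b^2*g^5 - 6*b^2*g^4 + b*g^6 + b*g^5 + 7*b + g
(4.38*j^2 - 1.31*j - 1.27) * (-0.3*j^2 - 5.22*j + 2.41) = -1.314*j^4 - 22.4706*j^3 + 17.775*j^2 + 3.4723*j - 3.0607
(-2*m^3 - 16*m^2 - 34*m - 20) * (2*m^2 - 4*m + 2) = -4*m^5 - 24*m^4 - 8*m^3 + 64*m^2 + 12*m - 40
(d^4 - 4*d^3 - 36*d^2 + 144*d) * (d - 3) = d^5 - 7*d^4 - 24*d^3 + 252*d^2 - 432*d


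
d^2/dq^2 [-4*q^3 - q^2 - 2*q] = -24*q - 2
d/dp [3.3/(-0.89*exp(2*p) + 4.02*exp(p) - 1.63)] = (5.874*exp(p) - 13.266)*exp(p)/(0.89*exp(2*p) - 4.02*exp(p) + 1.63)^2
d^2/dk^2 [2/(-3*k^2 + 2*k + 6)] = 4*(-9*k^2 + 6*k + 4*(3*k - 1)^2 + 18)/(-3*k^2 + 2*k + 6)^3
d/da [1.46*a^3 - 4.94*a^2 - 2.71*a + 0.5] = 4.38*a^2 - 9.88*a - 2.71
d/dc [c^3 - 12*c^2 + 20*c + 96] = 3*c^2 - 24*c + 20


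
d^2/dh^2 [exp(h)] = exp(h)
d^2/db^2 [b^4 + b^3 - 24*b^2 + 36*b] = 12*b^2 + 6*b - 48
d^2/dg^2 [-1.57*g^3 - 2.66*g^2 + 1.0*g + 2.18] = -9.42*g - 5.32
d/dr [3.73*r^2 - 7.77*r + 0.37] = 7.46*r - 7.77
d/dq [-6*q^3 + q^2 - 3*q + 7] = -18*q^2 + 2*q - 3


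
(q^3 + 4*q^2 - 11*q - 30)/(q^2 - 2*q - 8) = (q^2 + 2*q - 15)/(q - 4)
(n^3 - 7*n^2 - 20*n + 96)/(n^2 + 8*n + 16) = (n^2 - 11*n + 24)/(n + 4)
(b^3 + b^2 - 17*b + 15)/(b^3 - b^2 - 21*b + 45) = (b - 1)/(b - 3)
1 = 1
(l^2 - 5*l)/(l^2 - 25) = l/(l + 5)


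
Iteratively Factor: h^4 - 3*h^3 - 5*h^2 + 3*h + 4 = (h + 1)*(h^3 - 4*h^2 - h + 4) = (h - 4)*(h + 1)*(h^2 - 1) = (h - 4)*(h - 1)*(h + 1)*(h + 1)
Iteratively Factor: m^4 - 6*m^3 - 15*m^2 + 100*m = (m + 4)*(m^3 - 10*m^2 + 25*m) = m*(m + 4)*(m^2 - 10*m + 25) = m*(m - 5)*(m + 4)*(m - 5)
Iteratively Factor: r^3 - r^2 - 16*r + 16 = (r - 1)*(r^2 - 16) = (r - 4)*(r - 1)*(r + 4)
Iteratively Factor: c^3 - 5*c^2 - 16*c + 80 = (c + 4)*(c^2 - 9*c + 20) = (c - 5)*(c + 4)*(c - 4)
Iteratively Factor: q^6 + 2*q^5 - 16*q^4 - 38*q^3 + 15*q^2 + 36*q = (q + 1)*(q^5 + q^4 - 17*q^3 - 21*q^2 + 36*q) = (q + 1)*(q + 3)*(q^4 - 2*q^3 - 11*q^2 + 12*q) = (q + 1)*(q + 3)^2*(q^3 - 5*q^2 + 4*q) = q*(q + 1)*(q + 3)^2*(q^2 - 5*q + 4) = q*(q - 4)*(q + 1)*(q + 3)^2*(q - 1)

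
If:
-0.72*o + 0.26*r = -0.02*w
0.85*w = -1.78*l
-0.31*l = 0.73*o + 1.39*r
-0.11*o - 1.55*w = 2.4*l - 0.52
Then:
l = -0.61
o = 0.07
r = 0.10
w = 1.27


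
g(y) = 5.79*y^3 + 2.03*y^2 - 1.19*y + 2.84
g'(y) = 17.37*y^2 + 4.06*y - 1.19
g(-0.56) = 3.13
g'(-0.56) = 1.98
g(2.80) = 142.53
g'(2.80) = 146.36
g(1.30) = 17.44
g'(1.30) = 33.44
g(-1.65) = -15.68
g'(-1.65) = 39.40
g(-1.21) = -3.01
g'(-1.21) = 19.33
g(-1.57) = -12.69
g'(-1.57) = 35.25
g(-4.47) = -468.41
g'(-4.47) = 327.73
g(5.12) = 827.08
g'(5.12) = 474.94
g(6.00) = 1319.42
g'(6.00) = 648.49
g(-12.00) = -9695.68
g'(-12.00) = 2451.37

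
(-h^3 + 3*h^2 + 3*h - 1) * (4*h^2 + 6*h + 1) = -4*h^5 + 6*h^4 + 29*h^3 + 17*h^2 - 3*h - 1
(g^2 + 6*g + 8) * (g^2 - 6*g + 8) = g^4 - 20*g^2 + 64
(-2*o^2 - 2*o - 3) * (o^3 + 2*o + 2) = -2*o^5 - 2*o^4 - 7*o^3 - 8*o^2 - 10*o - 6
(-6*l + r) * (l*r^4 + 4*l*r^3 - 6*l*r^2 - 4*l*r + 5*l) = -6*l^2*r^4 - 24*l^2*r^3 + 36*l^2*r^2 + 24*l^2*r - 30*l^2 + l*r^5 + 4*l*r^4 - 6*l*r^3 - 4*l*r^2 + 5*l*r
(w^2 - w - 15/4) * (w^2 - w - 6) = w^4 - 2*w^3 - 35*w^2/4 + 39*w/4 + 45/2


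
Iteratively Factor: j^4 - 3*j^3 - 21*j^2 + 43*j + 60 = (j + 1)*(j^3 - 4*j^2 - 17*j + 60) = (j - 3)*(j + 1)*(j^2 - j - 20) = (j - 3)*(j + 1)*(j + 4)*(j - 5)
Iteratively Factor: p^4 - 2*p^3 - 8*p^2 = (p - 4)*(p^3 + 2*p^2) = p*(p - 4)*(p^2 + 2*p) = p^2*(p - 4)*(p + 2)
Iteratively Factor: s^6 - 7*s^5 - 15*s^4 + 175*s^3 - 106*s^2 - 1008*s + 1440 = (s + 4)*(s^5 - 11*s^4 + 29*s^3 + 59*s^2 - 342*s + 360) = (s - 4)*(s + 4)*(s^4 - 7*s^3 + s^2 + 63*s - 90) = (s - 5)*(s - 4)*(s + 4)*(s^3 - 2*s^2 - 9*s + 18) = (s - 5)*(s - 4)*(s - 2)*(s + 4)*(s^2 - 9) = (s - 5)*(s - 4)*(s - 3)*(s - 2)*(s + 4)*(s + 3)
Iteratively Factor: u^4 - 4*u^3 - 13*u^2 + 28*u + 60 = (u + 2)*(u^3 - 6*u^2 - u + 30) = (u + 2)^2*(u^2 - 8*u + 15) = (u - 5)*(u + 2)^2*(u - 3)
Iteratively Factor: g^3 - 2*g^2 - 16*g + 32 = (g + 4)*(g^2 - 6*g + 8) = (g - 2)*(g + 4)*(g - 4)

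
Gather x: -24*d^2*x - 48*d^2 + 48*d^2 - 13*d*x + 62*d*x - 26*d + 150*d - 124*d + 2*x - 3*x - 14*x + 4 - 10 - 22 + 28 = x*(-24*d^2 + 49*d - 15)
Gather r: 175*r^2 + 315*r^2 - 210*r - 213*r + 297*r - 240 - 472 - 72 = 490*r^2 - 126*r - 784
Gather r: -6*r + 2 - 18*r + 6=8 - 24*r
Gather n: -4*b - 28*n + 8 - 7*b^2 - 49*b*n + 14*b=-7*b^2 + 10*b + n*(-49*b - 28) + 8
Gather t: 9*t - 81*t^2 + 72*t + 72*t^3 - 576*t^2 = 72*t^3 - 657*t^2 + 81*t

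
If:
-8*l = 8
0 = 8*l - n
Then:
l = -1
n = -8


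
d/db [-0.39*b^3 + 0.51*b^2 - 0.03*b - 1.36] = -1.17*b^2 + 1.02*b - 0.03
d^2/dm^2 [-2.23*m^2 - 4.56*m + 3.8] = -4.46000000000000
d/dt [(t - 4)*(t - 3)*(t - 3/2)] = 3*t^2 - 17*t + 45/2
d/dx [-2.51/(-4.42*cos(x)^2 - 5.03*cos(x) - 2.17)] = (22.1884*cos(x) + 12.6253)*sin(x)/(4.42*cos(x)^2 + 5.03*cos(x) + 2.17)^2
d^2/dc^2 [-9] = 0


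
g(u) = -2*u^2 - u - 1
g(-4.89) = -43.93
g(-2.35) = -9.70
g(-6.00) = -67.00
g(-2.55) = -11.46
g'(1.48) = -6.92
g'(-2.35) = 8.40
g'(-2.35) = 8.40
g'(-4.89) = 18.56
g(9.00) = -172.00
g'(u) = -4*u - 1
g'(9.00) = -37.00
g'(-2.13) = 7.52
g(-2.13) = -7.94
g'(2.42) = -10.68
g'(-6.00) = 23.00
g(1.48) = -6.86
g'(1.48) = -6.92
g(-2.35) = -9.70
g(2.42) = -15.13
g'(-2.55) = 9.20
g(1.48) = -6.86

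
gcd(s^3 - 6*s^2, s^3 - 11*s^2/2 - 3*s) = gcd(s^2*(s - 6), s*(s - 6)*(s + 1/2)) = s^2 - 6*s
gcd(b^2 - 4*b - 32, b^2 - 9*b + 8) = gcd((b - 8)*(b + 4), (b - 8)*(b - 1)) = b - 8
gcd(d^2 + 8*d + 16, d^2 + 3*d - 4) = d + 4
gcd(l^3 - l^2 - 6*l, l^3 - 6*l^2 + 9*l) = l^2 - 3*l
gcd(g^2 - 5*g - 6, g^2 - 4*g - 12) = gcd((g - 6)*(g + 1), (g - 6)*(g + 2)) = g - 6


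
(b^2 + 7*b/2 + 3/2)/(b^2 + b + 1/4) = 2*(b + 3)/(2*b + 1)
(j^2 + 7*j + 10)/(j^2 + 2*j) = (j + 5)/j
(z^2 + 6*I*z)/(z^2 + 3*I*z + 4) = z*(z + 6*I)/(z^2 + 3*I*z + 4)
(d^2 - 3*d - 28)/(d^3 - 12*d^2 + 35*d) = (d + 4)/(d*(d - 5))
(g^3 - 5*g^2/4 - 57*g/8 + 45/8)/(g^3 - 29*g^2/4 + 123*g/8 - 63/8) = (2*g + 5)/(2*g - 7)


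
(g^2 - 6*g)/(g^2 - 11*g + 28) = g*(g - 6)/(g^2 - 11*g + 28)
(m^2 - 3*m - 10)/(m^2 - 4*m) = (m^2 - 3*m - 10)/(m*(m - 4))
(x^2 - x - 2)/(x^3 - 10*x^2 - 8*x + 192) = (x^2 - x - 2)/(x^3 - 10*x^2 - 8*x + 192)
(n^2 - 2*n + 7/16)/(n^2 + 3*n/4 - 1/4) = (n - 7/4)/(n + 1)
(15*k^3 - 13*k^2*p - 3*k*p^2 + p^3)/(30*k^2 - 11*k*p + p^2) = (-3*k^2 + 2*k*p + p^2)/(-6*k + p)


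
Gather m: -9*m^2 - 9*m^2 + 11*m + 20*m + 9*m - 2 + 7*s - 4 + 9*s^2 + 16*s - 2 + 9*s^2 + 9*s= -18*m^2 + 40*m + 18*s^2 + 32*s - 8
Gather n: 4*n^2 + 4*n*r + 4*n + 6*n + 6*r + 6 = 4*n^2 + n*(4*r + 10) + 6*r + 6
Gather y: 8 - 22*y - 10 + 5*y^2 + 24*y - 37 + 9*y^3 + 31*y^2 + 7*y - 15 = 9*y^3 + 36*y^2 + 9*y - 54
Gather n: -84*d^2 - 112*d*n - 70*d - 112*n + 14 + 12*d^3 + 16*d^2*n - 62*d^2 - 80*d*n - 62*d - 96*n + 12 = 12*d^3 - 146*d^2 - 132*d + n*(16*d^2 - 192*d - 208) + 26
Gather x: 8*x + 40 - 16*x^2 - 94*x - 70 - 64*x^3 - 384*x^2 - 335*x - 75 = -64*x^3 - 400*x^2 - 421*x - 105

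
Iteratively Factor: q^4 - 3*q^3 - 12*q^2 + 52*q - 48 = (q + 4)*(q^3 - 7*q^2 + 16*q - 12) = (q - 3)*(q + 4)*(q^2 - 4*q + 4) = (q - 3)*(q - 2)*(q + 4)*(q - 2)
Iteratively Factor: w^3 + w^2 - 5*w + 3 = (w - 1)*(w^2 + 2*w - 3) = (w - 1)*(w + 3)*(w - 1)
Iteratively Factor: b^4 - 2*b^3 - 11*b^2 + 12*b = (b - 4)*(b^3 + 2*b^2 - 3*b) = b*(b - 4)*(b^2 + 2*b - 3) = b*(b - 4)*(b + 3)*(b - 1)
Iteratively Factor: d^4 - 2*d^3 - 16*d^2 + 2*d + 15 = (d - 5)*(d^3 + 3*d^2 - d - 3) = (d - 5)*(d + 1)*(d^2 + 2*d - 3) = (d - 5)*(d + 1)*(d + 3)*(d - 1)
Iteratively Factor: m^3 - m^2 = (m)*(m^2 - m) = m*(m - 1)*(m)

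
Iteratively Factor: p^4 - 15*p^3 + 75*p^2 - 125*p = (p)*(p^3 - 15*p^2 + 75*p - 125) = p*(p - 5)*(p^2 - 10*p + 25) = p*(p - 5)^2*(p - 5)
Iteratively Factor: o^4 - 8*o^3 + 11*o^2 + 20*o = (o - 4)*(o^3 - 4*o^2 - 5*o) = (o - 5)*(o - 4)*(o^2 + o) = (o - 5)*(o - 4)*(o + 1)*(o)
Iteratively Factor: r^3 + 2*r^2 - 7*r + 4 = (r - 1)*(r^2 + 3*r - 4) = (r - 1)*(r + 4)*(r - 1)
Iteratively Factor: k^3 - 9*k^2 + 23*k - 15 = (k - 1)*(k^2 - 8*k + 15) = (k - 3)*(k - 1)*(k - 5)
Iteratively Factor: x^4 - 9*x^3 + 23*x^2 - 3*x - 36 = (x + 1)*(x^3 - 10*x^2 + 33*x - 36) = (x - 3)*(x + 1)*(x^2 - 7*x + 12) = (x - 3)^2*(x + 1)*(x - 4)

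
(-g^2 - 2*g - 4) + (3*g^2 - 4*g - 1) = 2*g^2 - 6*g - 5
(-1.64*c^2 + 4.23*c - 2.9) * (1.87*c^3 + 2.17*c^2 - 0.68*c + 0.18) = -3.0668*c^5 + 4.3513*c^4 + 4.8713*c^3 - 9.4646*c^2 + 2.7334*c - 0.522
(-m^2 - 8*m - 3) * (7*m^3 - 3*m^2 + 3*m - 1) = -7*m^5 - 53*m^4 - 14*m^2 - m + 3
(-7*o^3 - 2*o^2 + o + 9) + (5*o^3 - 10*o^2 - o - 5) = -2*o^3 - 12*o^2 + 4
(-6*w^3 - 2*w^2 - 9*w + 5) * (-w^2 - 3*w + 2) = 6*w^5 + 20*w^4 + 3*w^3 + 18*w^2 - 33*w + 10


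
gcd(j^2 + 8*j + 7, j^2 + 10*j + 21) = j + 7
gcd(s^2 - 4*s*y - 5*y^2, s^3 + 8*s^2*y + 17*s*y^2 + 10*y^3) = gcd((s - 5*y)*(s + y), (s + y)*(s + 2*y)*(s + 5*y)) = s + y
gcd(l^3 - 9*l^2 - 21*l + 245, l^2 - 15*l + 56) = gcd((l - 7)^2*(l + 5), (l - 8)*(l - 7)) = l - 7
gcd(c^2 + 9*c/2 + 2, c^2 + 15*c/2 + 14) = c + 4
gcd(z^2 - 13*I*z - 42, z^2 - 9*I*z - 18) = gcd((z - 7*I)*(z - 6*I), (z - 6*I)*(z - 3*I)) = z - 6*I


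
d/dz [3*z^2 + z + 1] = 6*z + 1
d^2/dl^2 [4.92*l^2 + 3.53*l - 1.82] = 9.84000000000000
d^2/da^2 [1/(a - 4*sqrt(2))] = 2/(a - 4*sqrt(2))^3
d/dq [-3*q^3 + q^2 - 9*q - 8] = -9*q^2 + 2*q - 9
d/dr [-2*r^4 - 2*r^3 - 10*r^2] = 2*r*(-4*r^2 - 3*r - 10)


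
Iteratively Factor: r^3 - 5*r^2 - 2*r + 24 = (r - 3)*(r^2 - 2*r - 8) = (r - 4)*(r - 3)*(r + 2)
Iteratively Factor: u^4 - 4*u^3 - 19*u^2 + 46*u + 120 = (u + 2)*(u^3 - 6*u^2 - 7*u + 60) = (u - 5)*(u + 2)*(u^2 - u - 12) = (u - 5)*(u - 4)*(u + 2)*(u + 3)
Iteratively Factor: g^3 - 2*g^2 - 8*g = (g + 2)*(g^2 - 4*g) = g*(g + 2)*(g - 4)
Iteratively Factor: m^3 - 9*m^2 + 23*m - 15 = (m - 3)*(m^2 - 6*m + 5) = (m - 3)*(m - 1)*(m - 5)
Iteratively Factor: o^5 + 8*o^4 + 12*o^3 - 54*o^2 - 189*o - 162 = (o - 3)*(o^4 + 11*o^3 + 45*o^2 + 81*o + 54) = (o - 3)*(o + 3)*(o^3 + 8*o^2 + 21*o + 18) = (o - 3)*(o + 2)*(o + 3)*(o^2 + 6*o + 9) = (o - 3)*(o + 2)*(o + 3)^2*(o + 3)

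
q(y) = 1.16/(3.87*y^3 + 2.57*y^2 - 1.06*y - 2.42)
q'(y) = 1.16*(-11.61*y^2 - 5.14*y + 1.06)/(3.87*y^3 + 2.57*y^2 - 1.06*y - 2.42)^2 = (-13.4676*y^2 - 5.9624*y + 1.2296)/(3.87*y^3 + 2.57*y^2 - 1.06*y - 2.42)^2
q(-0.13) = -0.52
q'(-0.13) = 0.35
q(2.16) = 0.03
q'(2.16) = -0.03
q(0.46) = -0.58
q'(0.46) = -1.10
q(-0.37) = -0.62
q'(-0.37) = 0.45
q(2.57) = 0.01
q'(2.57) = -0.02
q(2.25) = 0.02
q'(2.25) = -0.03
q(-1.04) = -0.40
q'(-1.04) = -0.85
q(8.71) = 0.00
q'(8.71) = -0.00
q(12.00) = 0.00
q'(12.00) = -0.00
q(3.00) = 0.01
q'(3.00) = -0.01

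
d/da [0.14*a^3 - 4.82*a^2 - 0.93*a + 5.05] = 0.42*a^2 - 9.64*a - 0.93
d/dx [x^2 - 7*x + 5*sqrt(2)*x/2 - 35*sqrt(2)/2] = 2*x - 7 + 5*sqrt(2)/2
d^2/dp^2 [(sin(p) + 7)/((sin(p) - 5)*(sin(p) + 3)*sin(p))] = (-4*sin(p)^4 - 57*sin(p)^3 + 96*sin(p)^2 + 200*sin(p) - 816 - 2037/sin(p) + 1260/sin(p)^2 + 3150/sin(p)^3)/((sin(p) - 5)^3*(sin(p) + 3)^3)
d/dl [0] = 0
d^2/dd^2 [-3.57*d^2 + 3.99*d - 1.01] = -7.14000000000000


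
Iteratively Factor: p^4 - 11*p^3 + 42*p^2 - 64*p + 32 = (p - 4)*(p^3 - 7*p^2 + 14*p - 8) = (p - 4)^2*(p^2 - 3*p + 2) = (p - 4)^2*(p - 2)*(p - 1)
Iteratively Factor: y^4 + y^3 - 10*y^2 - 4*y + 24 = (y - 2)*(y^3 + 3*y^2 - 4*y - 12) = (y - 2)*(y + 3)*(y^2 - 4) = (y - 2)^2*(y + 3)*(y + 2)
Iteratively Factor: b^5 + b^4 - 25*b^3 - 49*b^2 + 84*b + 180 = (b + 3)*(b^4 - 2*b^3 - 19*b^2 + 8*b + 60) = (b + 3)^2*(b^3 - 5*b^2 - 4*b + 20) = (b - 5)*(b + 3)^2*(b^2 - 4) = (b - 5)*(b - 2)*(b + 3)^2*(b + 2)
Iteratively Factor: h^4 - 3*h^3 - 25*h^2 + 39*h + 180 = (h - 5)*(h^3 + 2*h^2 - 15*h - 36) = (h - 5)*(h + 3)*(h^2 - h - 12) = (h - 5)*(h + 3)^2*(h - 4)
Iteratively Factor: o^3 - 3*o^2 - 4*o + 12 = (o - 2)*(o^2 - o - 6) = (o - 2)*(o + 2)*(o - 3)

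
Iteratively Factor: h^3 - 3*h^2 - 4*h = (h + 1)*(h^2 - 4*h) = h*(h + 1)*(h - 4)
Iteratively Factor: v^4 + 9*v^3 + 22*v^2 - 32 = (v + 2)*(v^3 + 7*v^2 + 8*v - 16) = (v + 2)*(v + 4)*(v^2 + 3*v - 4) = (v - 1)*(v + 2)*(v + 4)*(v + 4)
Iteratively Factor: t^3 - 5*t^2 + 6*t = (t)*(t^2 - 5*t + 6) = t*(t - 3)*(t - 2)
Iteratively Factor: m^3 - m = (m - 1)*(m^2 + m) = (m - 1)*(m + 1)*(m)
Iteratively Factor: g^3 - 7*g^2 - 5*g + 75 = (g - 5)*(g^2 - 2*g - 15) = (g - 5)*(g + 3)*(g - 5)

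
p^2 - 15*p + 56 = (p - 8)*(p - 7)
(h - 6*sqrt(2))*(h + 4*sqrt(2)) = h^2 - 2*sqrt(2)*h - 48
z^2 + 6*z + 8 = (z + 2)*(z + 4)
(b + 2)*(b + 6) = b^2 + 8*b + 12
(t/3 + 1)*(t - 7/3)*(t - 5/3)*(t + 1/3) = t^4/3 - 2*t^3/9 - 76*t^2/27 + 242*t/81 + 35/27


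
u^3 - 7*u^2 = u^2*(u - 7)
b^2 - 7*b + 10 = (b - 5)*(b - 2)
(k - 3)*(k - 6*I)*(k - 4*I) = k^3 - 3*k^2 - 10*I*k^2 - 24*k + 30*I*k + 72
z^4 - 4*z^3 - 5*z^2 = z^2*(z - 5)*(z + 1)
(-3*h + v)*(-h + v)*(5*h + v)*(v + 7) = 15*h^3*v + 105*h^3 - 17*h^2*v^2 - 119*h^2*v + h*v^3 + 7*h*v^2 + v^4 + 7*v^3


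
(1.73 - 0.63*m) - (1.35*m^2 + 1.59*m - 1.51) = -1.35*m^2 - 2.22*m + 3.24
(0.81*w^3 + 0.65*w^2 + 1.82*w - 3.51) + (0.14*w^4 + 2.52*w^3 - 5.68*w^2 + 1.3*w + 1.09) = 0.14*w^4 + 3.33*w^3 - 5.03*w^2 + 3.12*w - 2.42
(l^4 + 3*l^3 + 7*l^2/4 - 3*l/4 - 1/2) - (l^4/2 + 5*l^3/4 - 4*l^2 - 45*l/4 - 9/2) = l^4/2 + 7*l^3/4 + 23*l^2/4 + 21*l/2 + 4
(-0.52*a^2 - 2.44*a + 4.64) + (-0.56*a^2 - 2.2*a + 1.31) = -1.08*a^2 - 4.64*a + 5.95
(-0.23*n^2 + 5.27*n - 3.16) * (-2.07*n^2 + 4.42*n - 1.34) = 0.4761*n^4 - 11.9255*n^3 + 30.1428*n^2 - 21.029*n + 4.2344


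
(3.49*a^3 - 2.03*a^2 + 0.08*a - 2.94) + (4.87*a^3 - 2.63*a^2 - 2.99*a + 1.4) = 8.36*a^3 - 4.66*a^2 - 2.91*a - 1.54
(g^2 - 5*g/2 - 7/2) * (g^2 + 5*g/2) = g^4 - 39*g^2/4 - 35*g/4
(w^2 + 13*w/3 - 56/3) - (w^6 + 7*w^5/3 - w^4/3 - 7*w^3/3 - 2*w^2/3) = -w^6 - 7*w^5/3 + w^4/3 + 7*w^3/3 + 5*w^2/3 + 13*w/3 - 56/3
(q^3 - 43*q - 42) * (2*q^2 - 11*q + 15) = 2*q^5 - 11*q^4 - 71*q^3 + 389*q^2 - 183*q - 630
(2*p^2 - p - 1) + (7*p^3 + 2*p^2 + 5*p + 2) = 7*p^3 + 4*p^2 + 4*p + 1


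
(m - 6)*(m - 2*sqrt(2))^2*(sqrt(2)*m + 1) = sqrt(2)*m^4 - 6*sqrt(2)*m^3 - 7*m^3 + 4*sqrt(2)*m^2 + 42*m^2 - 24*sqrt(2)*m + 8*m - 48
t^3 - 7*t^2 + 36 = (t - 6)*(t - 3)*(t + 2)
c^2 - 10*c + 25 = (c - 5)^2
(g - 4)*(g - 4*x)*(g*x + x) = g^3*x - 4*g^2*x^2 - 3*g^2*x + 12*g*x^2 - 4*g*x + 16*x^2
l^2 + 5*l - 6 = (l - 1)*(l + 6)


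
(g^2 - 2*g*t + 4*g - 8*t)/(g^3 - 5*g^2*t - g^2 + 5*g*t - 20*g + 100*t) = (-g + 2*t)/(-g^2 + 5*g*t + 5*g - 25*t)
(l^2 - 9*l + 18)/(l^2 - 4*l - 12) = (l - 3)/(l + 2)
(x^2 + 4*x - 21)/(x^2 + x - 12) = (x + 7)/(x + 4)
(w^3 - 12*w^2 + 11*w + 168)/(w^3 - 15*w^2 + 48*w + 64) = (w^2 - 4*w - 21)/(w^2 - 7*w - 8)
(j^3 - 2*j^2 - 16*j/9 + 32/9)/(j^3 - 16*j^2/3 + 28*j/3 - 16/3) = (j + 4/3)/(j - 2)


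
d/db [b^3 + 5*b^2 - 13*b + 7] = 3*b^2 + 10*b - 13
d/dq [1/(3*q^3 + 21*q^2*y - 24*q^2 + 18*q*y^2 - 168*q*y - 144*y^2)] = (-3*q^2 - 14*q*y + 16*q - 6*y^2 + 56*y)/(3*(q^3 + 7*q^2*y - 8*q^2 + 6*q*y^2 - 56*q*y - 48*y^2)^2)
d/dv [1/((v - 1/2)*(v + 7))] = 2*(-4*v - 13)/(4*v^4 + 52*v^3 + 141*v^2 - 182*v + 49)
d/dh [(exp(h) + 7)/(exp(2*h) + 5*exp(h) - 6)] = (-(exp(h) + 7)*(2*exp(h) + 5) + exp(2*h) + 5*exp(h) - 6)*exp(h)/(exp(2*h) + 5*exp(h) - 6)^2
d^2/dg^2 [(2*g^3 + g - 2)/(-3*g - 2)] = 12*(-3*g^3 - 6*g^2 - 4*g + 4)/(27*g^3 + 54*g^2 + 36*g + 8)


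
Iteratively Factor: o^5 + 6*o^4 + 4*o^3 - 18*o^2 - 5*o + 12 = (o + 4)*(o^4 + 2*o^3 - 4*o^2 - 2*o + 3) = (o + 1)*(o + 4)*(o^3 + o^2 - 5*o + 3) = (o - 1)*(o + 1)*(o + 4)*(o^2 + 2*o - 3) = (o - 1)*(o + 1)*(o + 3)*(o + 4)*(o - 1)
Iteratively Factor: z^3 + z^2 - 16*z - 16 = (z - 4)*(z^2 + 5*z + 4) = (z - 4)*(z + 4)*(z + 1)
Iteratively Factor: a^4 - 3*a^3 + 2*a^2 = (a - 1)*(a^3 - 2*a^2) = a*(a - 1)*(a^2 - 2*a) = a*(a - 2)*(a - 1)*(a)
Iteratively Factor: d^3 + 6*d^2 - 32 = (d + 4)*(d^2 + 2*d - 8) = (d + 4)^2*(d - 2)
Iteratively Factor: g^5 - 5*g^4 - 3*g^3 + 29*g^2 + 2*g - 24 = (g + 1)*(g^4 - 6*g^3 + 3*g^2 + 26*g - 24) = (g - 3)*(g + 1)*(g^3 - 3*g^2 - 6*g + 8) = (g - 4)*(g - 3)*(g + 1)*(g^2 + g - 2) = (g - 4)*(g - 3)*(g + 1)*(g + 2)*(g - 1)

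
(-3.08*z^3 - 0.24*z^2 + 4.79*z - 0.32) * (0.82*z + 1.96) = -2.5256*z^4 - 6.2336*z^3 + 3.4574*z^2 + 9.126*z - 0.6272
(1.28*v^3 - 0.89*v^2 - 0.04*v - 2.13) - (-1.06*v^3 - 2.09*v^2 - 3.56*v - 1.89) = 2.34*v^3 + 1.2*v^2 + 3.52*v - 0.24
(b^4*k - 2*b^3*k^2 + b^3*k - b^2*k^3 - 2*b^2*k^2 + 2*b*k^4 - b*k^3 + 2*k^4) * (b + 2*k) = b^5*k + b^4*k - 5*b^3*k^3 - 5*b^2*k^3 + 4*b*k^5 + 4*k^5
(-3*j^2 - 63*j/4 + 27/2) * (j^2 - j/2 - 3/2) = -3*j^4 - 57*j^3/4 + 207*j^2/8 + 135*j/8 - 81/4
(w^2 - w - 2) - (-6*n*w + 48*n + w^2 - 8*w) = 6*n*w - 48*n + 7*w - 2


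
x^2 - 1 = (x - 1)*(x + 1)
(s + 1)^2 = s^2 + 2*s + 1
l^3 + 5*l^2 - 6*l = l*(l - 1)*(l + 6)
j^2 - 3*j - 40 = (j - 8)*(j + 5)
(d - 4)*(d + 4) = d^2 - 16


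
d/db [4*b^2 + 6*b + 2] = 8*b + 6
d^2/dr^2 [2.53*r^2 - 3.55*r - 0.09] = 5.06000000000000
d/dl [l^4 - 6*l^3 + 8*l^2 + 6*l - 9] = 4*l^3 - 18*l^2 + 16*l + 6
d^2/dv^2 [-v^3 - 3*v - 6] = -6*v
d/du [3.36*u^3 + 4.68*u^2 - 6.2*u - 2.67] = 10.08*u^2 + 9.36*u - 6.2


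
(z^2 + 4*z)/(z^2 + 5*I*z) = (z + 4)/(z + 5*I)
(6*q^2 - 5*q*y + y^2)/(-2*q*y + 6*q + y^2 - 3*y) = (-3*q + y)/(y - 3)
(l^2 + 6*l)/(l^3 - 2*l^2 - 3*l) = (l + 6)/(l^2 - 2*l - 3)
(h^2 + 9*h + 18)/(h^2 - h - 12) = (h + 6)/(h - 4)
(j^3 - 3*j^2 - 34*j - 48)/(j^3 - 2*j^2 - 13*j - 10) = (j^2 - 5*j - 24)/(j^2 - 4*j - 5)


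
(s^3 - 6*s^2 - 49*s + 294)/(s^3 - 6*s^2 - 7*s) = (s^2 + s - 42)/(s*(s + 1))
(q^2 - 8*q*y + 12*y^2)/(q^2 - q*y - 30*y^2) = (q - 2*y)/(q + 5*y)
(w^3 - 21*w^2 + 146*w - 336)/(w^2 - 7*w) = w - 14 + 48/w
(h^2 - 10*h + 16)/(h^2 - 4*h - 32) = (h - 2)/(h + 4)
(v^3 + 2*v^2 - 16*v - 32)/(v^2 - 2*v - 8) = v + 4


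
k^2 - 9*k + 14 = (k - 7)*(k - 2)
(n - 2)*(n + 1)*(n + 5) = n^3 + 4*n^2 - 7*n - 10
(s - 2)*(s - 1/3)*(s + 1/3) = s^3 - 2*s^2 - s/9 + 2/9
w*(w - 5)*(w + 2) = w^3 - 3*w^2 - 10*w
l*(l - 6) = l^2 - 6*l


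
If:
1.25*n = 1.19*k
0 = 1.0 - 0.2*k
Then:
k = 5.00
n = 4.76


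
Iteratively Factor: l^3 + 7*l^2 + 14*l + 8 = (l + 2)*(l^2 + 5*l + 4) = (l + 1)*(l + 2)*(l + 4)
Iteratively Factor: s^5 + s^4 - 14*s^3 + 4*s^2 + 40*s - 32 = (s + 4)*(s^4 - 3*s^3 - 2*s^2 + 12*s - 8) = (s - 1)*(s + 4)*(s^3 - 2*s^2 - 4*s + 8) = (s - 2)*(s - 1)*(s + 4)*(s^2 - 4) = (s - 2)^2*(s - 1)*(s + 4)*(s + 2)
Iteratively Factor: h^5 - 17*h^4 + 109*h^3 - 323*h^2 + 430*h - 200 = (h - 4)*(h^4 - 13*h^3 + 57*h^2 - 95*h + 50) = (h - 5)*(h - 4)*(h^3 - 8*h^2 + 17*h - 10) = (h - 5)^2*(h - 4)*(h^2 - 3*h + 2) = (h - 5)^2*(h - 4)*(h - 2)*(h - 1)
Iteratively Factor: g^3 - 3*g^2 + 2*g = (g - 1)*(g^2 - 2*g) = (g - 2)*(g - 1)*(g)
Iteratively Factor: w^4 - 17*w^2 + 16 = (w - 1)*(w^3 + w^2 - 16*w - 16) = (w - 4)*(w - 1)*(w^2 + 5*w + 4) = (w - 4)*(w - 1)*(w + 1)*(w + 4)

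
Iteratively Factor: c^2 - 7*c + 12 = (c - 4)*(c - 3)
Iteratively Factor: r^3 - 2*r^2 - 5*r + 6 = (r + 2)*(r^2 - 4*r + 3) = (r - 3)*(r + 2)*(r - 1)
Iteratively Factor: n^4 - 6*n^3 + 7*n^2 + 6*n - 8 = (n - 1)*(n^3 - 5*n^2 + 2*n + 8) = (n - 2)*(n - 1)*(n^2 - 3*n - 4) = (n - 2)*(n - 1)*(n + 1)*(n - 4)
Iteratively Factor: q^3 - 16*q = (q)*(q^2 - 16) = q*(q + 4)*(q - 4)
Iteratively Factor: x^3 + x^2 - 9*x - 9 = (x - 3)*(x^2 + 4*x + 3) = (x - 3)*(x + 3)*(x + 1)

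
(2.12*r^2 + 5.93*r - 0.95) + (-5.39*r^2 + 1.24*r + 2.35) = -3.27*r^2 + 7.17*r + 1.4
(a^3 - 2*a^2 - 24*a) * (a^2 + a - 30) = a^5 - a^4 - 56*a^3 + 36*a^2 + 720*a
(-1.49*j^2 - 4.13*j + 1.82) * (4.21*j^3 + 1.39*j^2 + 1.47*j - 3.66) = -6.2729*j^5 - 19.4584*j^4 - 0.268799999999999*j^3 + 1.9121*j^2 + 17.7912*j - 6.6612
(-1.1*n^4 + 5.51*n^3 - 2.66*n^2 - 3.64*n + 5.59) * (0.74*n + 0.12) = -0.814*n^5 + 3.9454*n^4 - 1.3072*n^3 - 3.0128*n^2 + 3.6998*n + 0.6708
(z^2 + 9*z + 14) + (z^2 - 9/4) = 2*z^2 + 9*z + 47/4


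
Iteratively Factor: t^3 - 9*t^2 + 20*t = (t - 5)*(t^2 - 4*t) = t*(t - 5)*(t - 4)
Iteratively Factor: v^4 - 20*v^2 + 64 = (v + 4)*(v^3 - 4*v^2 - 4*v + 16) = (v + 2)*(v + 4)*(v^2 - 6*v + 8) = (v - 4)*(v + 2)*(v + 4)*(v - 2)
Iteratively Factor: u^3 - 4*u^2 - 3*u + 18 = (u + 2)*(u^2 - 6*u + 9) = (u - 3)*(u + 2)*(u - 3)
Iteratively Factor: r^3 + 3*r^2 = (r + 3)*(r^2) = r*(r + 3)*(r)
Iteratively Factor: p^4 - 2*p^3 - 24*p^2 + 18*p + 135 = (p - 5)*(p^3 + 3*p^2 - 9*p - 27) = (p - 5)*(p + 3)*(p^2 - 9) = (p - 5)*(p - 3)*(p + 3)*(p + 3)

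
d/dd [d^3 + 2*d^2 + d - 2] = 3*d^2 + 4*d + 1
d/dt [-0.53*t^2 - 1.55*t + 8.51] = -1.06*t - 1.55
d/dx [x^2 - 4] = 2*x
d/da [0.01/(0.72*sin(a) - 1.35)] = -0.0072*cos(a)/(0.72*sin(a) - 1.35)^2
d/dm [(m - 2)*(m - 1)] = 2*m - 3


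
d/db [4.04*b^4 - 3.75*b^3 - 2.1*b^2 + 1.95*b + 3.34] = 16.16*b^3 - 11.25*b^2 - 4.2*b + 1.95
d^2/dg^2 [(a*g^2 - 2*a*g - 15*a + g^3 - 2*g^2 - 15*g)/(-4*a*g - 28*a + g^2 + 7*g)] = 2*((-4*a + 2*g + 7)^2*(-a*g^2 + 2*a*g + 15*a - g^3 + 2*g^2 + 15*g) + (-a - 3*g + 2)*(4*a*g + 28*a - g^2 - 7*g)^2 + (4*a*g + 28*a - g^2 - 7*g)*(-a*g^2 + 2*a*g + 15*a - g^3 + 2*g^2 + 15*g + (-4*a + 2*g + 7)*(-2*a*g + 2*a - 3*g^2 + 4*g + 15)))/(4*a*g + 28*a - g^2 - 7*g)^3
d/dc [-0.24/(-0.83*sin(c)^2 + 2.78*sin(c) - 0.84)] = (0.6672 - 0.3984*sin(c))*cos(c)/(0.83*sin(c)^2 - 2.78*sin(c) + 0.84)^2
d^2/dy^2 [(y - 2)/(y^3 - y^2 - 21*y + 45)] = 2*(3*y^3 + 3*y^2 + 29*y - 3)/(y^7 + 3*y^6 - 51*y^5 - 73*y^4 + 1011*y^3 - 135*y^2 - 7425*y + 10125)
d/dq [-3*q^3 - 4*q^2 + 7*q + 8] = -9*q^2 - 8*q + 7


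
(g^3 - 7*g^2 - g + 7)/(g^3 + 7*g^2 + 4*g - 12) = (g^2 - 6*g - 7)/(g^2 + 8*g + 12)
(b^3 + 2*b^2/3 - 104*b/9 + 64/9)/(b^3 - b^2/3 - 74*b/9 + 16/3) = (b + 4)/(b + 3)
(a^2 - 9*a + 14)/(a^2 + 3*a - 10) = (a - 7)/(a + 5)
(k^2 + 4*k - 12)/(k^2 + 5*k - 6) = (k - 2)/(k - 1)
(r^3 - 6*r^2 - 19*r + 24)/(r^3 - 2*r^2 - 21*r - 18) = (r^2 - 9*r + 8)/(r^2 - 5*r - 6)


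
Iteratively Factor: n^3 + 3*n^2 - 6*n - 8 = (n + 1)*(n^2 + 2*n - 8) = (n - 2)*(n + 1)*(n + 4)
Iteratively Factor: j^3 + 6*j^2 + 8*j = (j + 4)*(j^2 + 2*j) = (j + 2)*(j + 4)*(j)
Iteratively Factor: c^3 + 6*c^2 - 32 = (c + 4)*(c^2 + 2*c - 8) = (c + 4)^2*(c - 2)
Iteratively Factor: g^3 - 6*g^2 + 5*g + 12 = (g + 1)*(g^2 - 7*g + 12) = (g - 4)*(g + 1)*(g - 3)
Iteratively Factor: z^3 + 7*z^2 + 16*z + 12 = (z + 3)*(z^2 + 4*z + 4) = (z + 2)*(z + 3)*(z + 2)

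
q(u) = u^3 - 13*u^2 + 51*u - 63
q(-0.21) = -74.29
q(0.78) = -30.65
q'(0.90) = 30.03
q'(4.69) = -4.95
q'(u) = 3*u^2 - 26*u + 51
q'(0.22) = 45.43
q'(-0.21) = 56.59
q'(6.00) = 3.00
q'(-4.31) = 218.79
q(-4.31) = -604.36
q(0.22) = -52.40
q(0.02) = -61.99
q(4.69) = -6.60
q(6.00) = -9.00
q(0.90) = -26.90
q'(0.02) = 50.48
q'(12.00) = 171.00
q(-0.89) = -119.39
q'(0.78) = 32.55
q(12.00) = 405.00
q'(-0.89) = 76.52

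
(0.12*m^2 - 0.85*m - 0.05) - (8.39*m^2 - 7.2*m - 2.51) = -8.27*m^2 + 6.35*m + 2.46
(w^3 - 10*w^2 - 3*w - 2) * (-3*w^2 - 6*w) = -3*w^5 + 24*w^4 + 69*w^3 + 24*w^2 + 12*w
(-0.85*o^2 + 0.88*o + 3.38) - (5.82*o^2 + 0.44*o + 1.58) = -6.67*o^2 + 0.44*o + 1.8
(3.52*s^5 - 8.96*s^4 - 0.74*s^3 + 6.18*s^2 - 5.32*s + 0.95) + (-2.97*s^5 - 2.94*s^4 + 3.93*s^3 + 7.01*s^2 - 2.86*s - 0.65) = 0.55*s^5 - 11.9*s^4 + 3.19*s^3 + 13.19*s^2 - 8.18*s + 0.3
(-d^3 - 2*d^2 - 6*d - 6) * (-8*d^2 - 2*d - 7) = 8*d^5 + 18*d^4 + 59*d^3 + 74*d^2 + 54*d + 42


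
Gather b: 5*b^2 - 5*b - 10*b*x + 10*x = 5*b^2 + b*(-10*x - 5) + 10*x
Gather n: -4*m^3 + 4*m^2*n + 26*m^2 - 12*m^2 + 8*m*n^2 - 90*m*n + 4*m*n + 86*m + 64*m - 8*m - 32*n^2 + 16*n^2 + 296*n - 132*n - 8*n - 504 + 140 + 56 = -4*m^3 + 14*m^2 + 142*m + n^2*(8*m - 16) + n*(4*m^2 - 86*m + 156) - 308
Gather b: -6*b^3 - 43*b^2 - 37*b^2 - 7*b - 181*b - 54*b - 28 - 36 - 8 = -6*b^3 - 80*b^2 - 242*b - 72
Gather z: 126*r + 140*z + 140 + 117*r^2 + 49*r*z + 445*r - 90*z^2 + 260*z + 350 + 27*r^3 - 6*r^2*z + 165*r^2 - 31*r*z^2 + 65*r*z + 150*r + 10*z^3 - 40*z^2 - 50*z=27*r^3 + 282*r^2 + 721*r + 10*z^3 + z^2*(-31*r - 130) + z*(-6*r^2 + 114*r + 350) + 490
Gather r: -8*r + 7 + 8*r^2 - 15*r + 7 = 8*r^2 - 23*r + 14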